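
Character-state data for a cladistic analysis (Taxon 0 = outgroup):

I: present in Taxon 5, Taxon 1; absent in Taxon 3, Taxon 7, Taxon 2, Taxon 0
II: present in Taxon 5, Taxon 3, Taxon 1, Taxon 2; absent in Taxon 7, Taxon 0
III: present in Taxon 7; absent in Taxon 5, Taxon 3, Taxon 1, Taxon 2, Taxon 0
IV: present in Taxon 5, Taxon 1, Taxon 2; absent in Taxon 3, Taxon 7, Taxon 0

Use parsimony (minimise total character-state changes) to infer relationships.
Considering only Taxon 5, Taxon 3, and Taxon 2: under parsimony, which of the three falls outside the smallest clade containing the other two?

The outgroup has state 'absent' for every character, so 'present' is the derived state throughout.
I: derived state 'present' in Taxon 1 and Taxon 5 only — synapomorphy for {Taxon 1, Taxon 5}.
II (derived state 'present') is shared by Taxon 1, Taxon 2, Taxon 3, and Taxon 5 — a synapomorphy uniting that clade.
III (derived state 'present') is unique to Taxon 7 (autapomorphy; uninformative for grouping).
IV: derived state 'present' in Taxon 1, Taxon 2, and Taxon 5 only — synapomorphy for {Taxon 1, Taxon 2, Taxon 5}.
Most parsimonious ingroup topology: ((((Taxon 1,Taxon 5),Taxon 2),Taxon 3),Taxon 7).
Taxon 2 and Taxon 5 share a more recent common ancestor with each other than either does with Taxon 3, so Taxon 3 is the least closely related of the three.

Taxon 3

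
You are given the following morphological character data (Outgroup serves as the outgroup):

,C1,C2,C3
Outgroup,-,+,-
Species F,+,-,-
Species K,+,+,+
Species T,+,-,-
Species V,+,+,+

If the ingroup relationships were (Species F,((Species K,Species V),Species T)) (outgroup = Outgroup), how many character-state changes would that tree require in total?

4

Map each character onto (Species F,((Species K,Species V),Species T)) (rooted by Outgroup) and count the minimum state changes it requires (Fitch parsimony):
C1: 1; C2: 2; C3: 1.
Total tree length = 4.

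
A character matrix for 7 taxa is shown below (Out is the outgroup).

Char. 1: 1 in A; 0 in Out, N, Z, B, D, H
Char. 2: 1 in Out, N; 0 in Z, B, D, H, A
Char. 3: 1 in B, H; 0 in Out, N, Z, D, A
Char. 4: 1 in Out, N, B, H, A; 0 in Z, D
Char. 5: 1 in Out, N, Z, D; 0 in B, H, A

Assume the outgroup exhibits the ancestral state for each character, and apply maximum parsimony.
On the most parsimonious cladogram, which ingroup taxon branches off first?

Character polarity is set by the outgroup: the derived state is whichever differs from the outgroup's state, so for Char. 2, Char. 4, Char. 5 the derived state is '0', and for the remaining characters it is '1'.
Char. 1: derived state '1' in A only — an autapomorphy, so it tells us nothing about relationships among taxa.
Char. 2: derived state '0' in A, B, D, H, and Z only — synapomorphy for {A, B, D, H, Z}.
Only B and H show the derived state '1' for Char. 3, supporting them as a clade.
Char. 4: derived state '0' in D and Z only — synapomorphy for {D, Z}.
Char. 5 (derived state '0') is shared by A, B, and H — a synapomorphy uniting that clade.
Most parsimonious ingroup topology: (N,((Z,D),((B,H),A))).
N is sister to the clade containing all other ingroup taxa, so it is the earliest-diverging (most basal) ingroup lineage.

N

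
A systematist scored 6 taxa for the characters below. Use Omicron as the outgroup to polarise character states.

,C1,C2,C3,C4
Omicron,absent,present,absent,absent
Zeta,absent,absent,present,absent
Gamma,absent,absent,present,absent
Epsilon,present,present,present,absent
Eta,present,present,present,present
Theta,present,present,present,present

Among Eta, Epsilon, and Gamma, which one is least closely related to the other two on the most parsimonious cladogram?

Gamma

Character polarity is set by the outgroup: the derived state is whichever differs from the outgroup's state, so for C2 the derived state is 'absent', and for the remaining characters it is 'present'.
C1: derived state 'present' in Epsilon, Eta, and Theta only — synapomorphy for {Epsilon, Eta, Theta}.
Only Gamma and Zeta show the derived state 'absent' for C2, supporting them as a clade.
All ingroup taxa share the derived state 'present' for C3; it defines the ingroup but does not resolve relationships within it.
Only Eta and Theta show the derived state 'present' for C4, supporting them as a clade.
Most parsimonious ingroup topology: ((Zeta,Gamma),(Epsilon,(Eta,Theta))).
Epsilon and Eta share a more recent common ancestor with each other than either does with Gamma, so Gamma is the least closely related of the three.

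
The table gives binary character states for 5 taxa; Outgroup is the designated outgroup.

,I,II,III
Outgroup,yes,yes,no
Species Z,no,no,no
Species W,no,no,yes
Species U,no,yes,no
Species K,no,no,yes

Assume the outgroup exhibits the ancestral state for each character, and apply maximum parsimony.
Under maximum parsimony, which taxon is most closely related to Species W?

Species K

Character polarity is set by the outgroup: the derived state is whichever differs from the outgroup's state, so for I, II the derived state is 'no', and for the remaining characters it is 'yes'.
I (derived state 'no') is shared by all ingroup taxa — unites the whole ingroup.
Only Species K, Species W, and Species Z show the derived state 'no' for II, supporting them as a clade.
III: derived state 'yes' in Species K and Species W only — synapomorphy for {Species K, Species W}.
Most parsimonious ingroup topology: ((Species Z,(Species W,Species K)),Species U).
Species W and Species K form a cherry on this tree, so they are sister taxa.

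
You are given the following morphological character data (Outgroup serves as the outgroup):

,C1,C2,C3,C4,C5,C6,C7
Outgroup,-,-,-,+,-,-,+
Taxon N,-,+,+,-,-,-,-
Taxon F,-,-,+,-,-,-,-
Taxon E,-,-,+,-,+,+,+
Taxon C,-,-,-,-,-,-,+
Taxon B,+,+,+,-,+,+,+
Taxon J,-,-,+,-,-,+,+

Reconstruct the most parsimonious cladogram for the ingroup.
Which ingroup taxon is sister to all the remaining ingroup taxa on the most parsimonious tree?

Character polarity is set by the outgroup: the derived state is whichever differs from the outgroup's state, so for C4, C7 the derived state is '-', and for the remaining characters it is '+'.
C1 (derived state '+') is unique to Taxon B (autapomorphy; uninformative for grouping).
C2 (state '+') occurs in Taxon B and Taxon N but conflicts with the nesting implied by the other characters — most parsimoniously interpreted as homoplasy.
Only Taxon B, Taxon E, Taxon F, Taxon J, and Taxon N show the derived state '+' for C3, supporting them as a clade.
All ingroup taxa share the derived state '-' for C4; it defines the ingroup but does not resolve relationships within it.
C5: derived state '+' in Taxon B and Taxon E only — synapomorphy for {Taxon B, Taxon E}.
C6: derived state '+' in Taxon B, Taxon E, and Taxon J only — synapomorphy for {Taxon B, Taxon E, Taxon J}.
Only Taxon F and Taxon N show the derived state '-' for C7, supporting them as a clade.
Most parsimonious ingroup topology: (((Taxon N,Taxon F),((Taxon E,Taxon B),Taxon J)),Taxon C).
Taxon C is sister to the clade containing all other ingroup taxa, so it is the earliest-diverging (most basal) ingroup lineage.

Taxon C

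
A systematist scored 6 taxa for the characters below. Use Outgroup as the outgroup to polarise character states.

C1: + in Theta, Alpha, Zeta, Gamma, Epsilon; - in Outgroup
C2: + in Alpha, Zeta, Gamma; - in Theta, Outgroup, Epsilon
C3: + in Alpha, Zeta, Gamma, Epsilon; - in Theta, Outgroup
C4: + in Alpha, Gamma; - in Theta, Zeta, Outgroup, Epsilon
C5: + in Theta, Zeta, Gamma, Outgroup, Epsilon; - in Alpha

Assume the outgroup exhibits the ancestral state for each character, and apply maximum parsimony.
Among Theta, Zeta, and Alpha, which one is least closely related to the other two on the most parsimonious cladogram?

Character polarity is set by the outgroup: the derived state is whichever differs from the outgroup's state, so for C5 the derived state is '-', and for the remaining characters it is '+'.
C1 (derived state '+') is shared by all ingroup taxa — unites the whole ingroup.
Only Alpha, Gamma, and Zeta show the derived state '+' for C2, supporting them as a clade.
Only Alpha, Epsilon, Gamma, and Zeta show the derived state '+' for C3, supporting them as a clade.
C4: derived state '+' in Alpha and Gamma only — synapomorphy for {Alpha, Gamma}.
C5 (derived state '-') is unique to Alpha (autapomorphy; uninformative for grouping).
Most parsimonious ingroup topology: (((Zeta,(Alpha,Gamma)),Epsilon),Theta).
Zeta and Alpha share a more recent common ancestor with each other than either does with Theta, so Theta is the least closely related of the three.

Theta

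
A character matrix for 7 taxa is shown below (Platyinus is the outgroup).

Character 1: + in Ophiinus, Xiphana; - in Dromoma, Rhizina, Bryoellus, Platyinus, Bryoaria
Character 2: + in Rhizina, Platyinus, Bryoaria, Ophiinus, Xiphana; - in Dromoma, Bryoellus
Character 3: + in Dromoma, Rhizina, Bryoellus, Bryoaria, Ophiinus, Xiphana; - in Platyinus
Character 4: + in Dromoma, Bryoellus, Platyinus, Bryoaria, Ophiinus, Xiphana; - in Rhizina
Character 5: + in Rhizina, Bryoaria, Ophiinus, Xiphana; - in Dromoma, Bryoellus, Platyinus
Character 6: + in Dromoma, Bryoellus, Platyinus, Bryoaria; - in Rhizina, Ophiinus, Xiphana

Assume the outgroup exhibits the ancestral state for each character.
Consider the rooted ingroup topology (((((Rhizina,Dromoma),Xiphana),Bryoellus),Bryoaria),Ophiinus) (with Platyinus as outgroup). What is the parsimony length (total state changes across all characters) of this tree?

12

Map each character onto (((((Rhizina,Dromoma),Xiphana),Bryoellus),Bryoaria),Ophiinus) (rooted by Platyinus) and count the minimum state changes it requires (Fitch parsimony):
Character 1: 2; Character 2: 2; Character 3: 1; Character 4: 1; Character 5: 3; Character 6: 3.
Total tree length = 12.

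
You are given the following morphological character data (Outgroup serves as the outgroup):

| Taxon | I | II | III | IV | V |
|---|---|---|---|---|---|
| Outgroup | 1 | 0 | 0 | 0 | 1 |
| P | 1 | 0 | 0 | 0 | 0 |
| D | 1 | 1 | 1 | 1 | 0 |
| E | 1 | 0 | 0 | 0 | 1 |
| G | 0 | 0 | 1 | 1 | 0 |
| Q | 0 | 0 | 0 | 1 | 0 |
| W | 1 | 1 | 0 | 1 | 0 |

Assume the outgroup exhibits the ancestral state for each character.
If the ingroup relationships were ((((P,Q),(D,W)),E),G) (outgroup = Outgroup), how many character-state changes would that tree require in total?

10

Map each character onto ((((P,Q),(D,W)),E),G) (rooted by Outgroup) and count the minimum state changes it requires (Fitch parsimony):
I: 2; II: 1; III: 2; IV: 3; V: 2.
Total tree length = 10.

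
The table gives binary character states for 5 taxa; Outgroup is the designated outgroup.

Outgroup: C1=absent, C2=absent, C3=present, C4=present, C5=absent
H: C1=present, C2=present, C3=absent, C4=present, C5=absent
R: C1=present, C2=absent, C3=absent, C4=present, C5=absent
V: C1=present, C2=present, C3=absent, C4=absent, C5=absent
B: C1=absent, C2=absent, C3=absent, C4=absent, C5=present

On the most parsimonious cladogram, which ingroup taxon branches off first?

B

Character polarity is set by the outgroup: the derived state is whichever differs from the outgroup's state, so for C3, C4 the derived state is 'absent', and for the remaining characters it is 'present'.
Only H, R, and V show the derived state 'present' for C1, supporting them as a clade.
Only H and V show the derived state 'present' for C2, supporting them as a clade.
C3 (derived state 'absent') is shared by all ingroup taxa — unites the whole ingroup.
C4 (state 'absent') occurs in B and V but conflicts with the nesting implied by the other characters — most parsimoniously interpreted as homoplasy.
C5: derived state 'present' in B only — an autapomorphy, so it tells us nothing about relationships among taxa.
Most parsimonious ingroup topology: ((R,(V,H)),B).
B is sister to the clade containing all other ingroup taxa, so it is the earliest-diverging (most basal) ingroup lineage.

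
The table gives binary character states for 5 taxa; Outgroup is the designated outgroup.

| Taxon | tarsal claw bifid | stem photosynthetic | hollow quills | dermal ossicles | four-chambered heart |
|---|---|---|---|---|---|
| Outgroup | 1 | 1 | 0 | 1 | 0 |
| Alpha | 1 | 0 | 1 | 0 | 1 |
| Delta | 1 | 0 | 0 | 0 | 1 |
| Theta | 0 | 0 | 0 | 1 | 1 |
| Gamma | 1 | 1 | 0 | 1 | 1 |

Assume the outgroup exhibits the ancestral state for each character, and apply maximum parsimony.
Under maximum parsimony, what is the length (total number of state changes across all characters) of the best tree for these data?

5

Character polarity is set by the outgroup: the derived state is whichever differs from the outgroup's state, so for tarsal claw bifid, stem photosynthetic, dermal ossicles the derived state is '0', and for the remaining characters it is '1'.
tarsal claw bifid (derived state '0') is unique to Theta (autapomorphy; uninformative for grouping).
stem photosynthetic: derived state '0' in Alpha, Delta, and Theta only — synapomorphy for {Alpha, Delta, Theta}.
hollow quills: derived state '1' in Alpha only — an autapomorphy, so it tells us nothing about relationships among taxa.
dermal ossicles: derived state '0' in Alpha and Delta only — synapomorphy for {Alpha, Delta}.
All ingroup taxa share the derived state '1' for four-chambered heart; it defines the ingroup but does not resolve relationships within it.
Most parsimonious ingroup topology: (((Alpha,Delta),Theta),Gamma).
Changes per character on this tree: tarsal claw bifid: 1; stem photosynthetic: 1; hollow quills: 1; dermal ossicles: 1; four-chambered heart: 1.
Total = 5.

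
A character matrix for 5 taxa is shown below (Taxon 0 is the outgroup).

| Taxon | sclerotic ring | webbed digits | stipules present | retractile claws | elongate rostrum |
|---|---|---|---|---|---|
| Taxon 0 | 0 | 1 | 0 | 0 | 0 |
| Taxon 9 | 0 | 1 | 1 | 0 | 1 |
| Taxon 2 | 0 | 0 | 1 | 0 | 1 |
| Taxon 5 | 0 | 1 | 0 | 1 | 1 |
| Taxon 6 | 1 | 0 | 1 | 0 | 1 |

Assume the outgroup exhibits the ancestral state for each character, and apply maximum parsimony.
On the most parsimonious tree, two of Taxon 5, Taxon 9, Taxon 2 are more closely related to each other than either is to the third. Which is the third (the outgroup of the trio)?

Taxon 5

Character polarity is set by the outgroup: the derived state is whichever differs from the outgroup's state, so for webbed digits the derived state is '0', and for the remaining characters it is '1'.
sclerotic ring (derived state '1') is unique to Taxon 6 (autapomorphy; uninformative for grouping).
webbed digits: derived state '0' in Taxon 2 and Taxon 6 only — synapomorphy for {Taxon 2, Taxon 6}.
Only Taxon 2, Taxon 6, and Taxon 9 show the derived state '1' for stipules present, supporting them as a clade.
retractile claws (derived state '1') is unique to Taxon 5 (autapomorphy; uninformative for grouping).
elongate rostrum (derived state '1') is shared by all ingroup taxa — unites the whole ingroup.
Most parsimonious ingroup topology: ((Taxon 9,(Taxon 2,Taxon 6)),Taxon 5).
Taxon 9 and Taxon 2 share a more recent common ancestor with each other than either does with Taxon 5, so Taxon 5 is the least closely related of the three.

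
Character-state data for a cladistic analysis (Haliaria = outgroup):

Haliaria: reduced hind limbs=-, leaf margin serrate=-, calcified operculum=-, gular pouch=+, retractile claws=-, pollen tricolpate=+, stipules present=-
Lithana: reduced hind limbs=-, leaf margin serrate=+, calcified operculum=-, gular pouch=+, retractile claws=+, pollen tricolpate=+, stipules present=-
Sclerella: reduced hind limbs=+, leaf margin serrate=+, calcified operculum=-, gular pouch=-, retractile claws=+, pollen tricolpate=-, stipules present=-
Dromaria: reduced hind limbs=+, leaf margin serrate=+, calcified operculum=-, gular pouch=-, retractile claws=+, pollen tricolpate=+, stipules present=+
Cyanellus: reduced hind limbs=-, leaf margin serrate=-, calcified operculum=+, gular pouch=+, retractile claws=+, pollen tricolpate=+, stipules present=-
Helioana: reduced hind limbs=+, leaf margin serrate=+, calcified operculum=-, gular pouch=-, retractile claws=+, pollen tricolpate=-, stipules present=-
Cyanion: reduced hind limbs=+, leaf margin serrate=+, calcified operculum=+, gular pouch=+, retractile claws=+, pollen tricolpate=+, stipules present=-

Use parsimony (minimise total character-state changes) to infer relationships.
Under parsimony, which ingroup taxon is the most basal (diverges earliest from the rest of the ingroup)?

Character polarity is set by the outgroup: the derived state is whichever differs from the outgroup's state, so for gular pouch, pollen tricolpate the derived state is '-', and for the remaining characters it is '+'.
reduced hind limbs: derived state '+' in Cyanion, Dromaria, Helioana, and Sclerella only — synapomorphy for {Cyanion, Dromaria, Helioana, Sclerella}.
leaf margin serrate (derived state '+') is shared by Cyanion, Dromaria, Helioana, Lithana, and Sclerella — a synapomorphy uniting that clade.
calcified operculum (state '+') occurs in Cyanellus and Cyanion but conflicts with the nesting implied by the other characters — most parsimoniously interpreted as homoplasy.
gular pouch (derived state '-') is shared by Dromaria, Helioana, and Sclerella — a synapomorphy uniting that clade.
All ingroup taxa share the derived state '+' for retractile claws; it defines the ingroup but does not resolve relationships within it.
pollen tricolpate (derived state '-') is shared by Helioana and Sclerella — a synapomorphy uniting that clade.
stipules present (derived state '+') is unique to Dromaria (autapomorphy; uninformative for grouping).
Most parsimonious ingroup topology: ((Lithana,(((Sclerella,Helioana),Dromaria),Cyanion)),Cyanellus).
Cyanellus is sister to the clade containing all other ingroup taxa, so it is the earliest-diverging (most basal) ingroup lineage.

Cyanellus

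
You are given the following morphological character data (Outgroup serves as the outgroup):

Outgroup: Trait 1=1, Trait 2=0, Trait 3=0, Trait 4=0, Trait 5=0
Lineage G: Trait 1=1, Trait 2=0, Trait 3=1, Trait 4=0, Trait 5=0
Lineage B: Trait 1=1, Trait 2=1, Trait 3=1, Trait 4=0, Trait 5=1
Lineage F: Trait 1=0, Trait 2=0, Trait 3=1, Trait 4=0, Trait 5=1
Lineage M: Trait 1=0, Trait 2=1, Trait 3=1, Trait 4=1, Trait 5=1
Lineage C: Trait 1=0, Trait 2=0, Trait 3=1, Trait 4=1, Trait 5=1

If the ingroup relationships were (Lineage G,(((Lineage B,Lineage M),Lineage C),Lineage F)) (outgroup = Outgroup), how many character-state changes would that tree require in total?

Map each character onto (Lineage G,(((Lineage B,Lineage M),Lineage C),Lineage F)) (rooted by Outgroup) and count the minimum state changes it requires (Fitch parsimony):
Trait 1: 2; Trait 2: 1; Trait 3: 1; Trait 4: 2; Trait 5: 1.
Total tree length = 7.

7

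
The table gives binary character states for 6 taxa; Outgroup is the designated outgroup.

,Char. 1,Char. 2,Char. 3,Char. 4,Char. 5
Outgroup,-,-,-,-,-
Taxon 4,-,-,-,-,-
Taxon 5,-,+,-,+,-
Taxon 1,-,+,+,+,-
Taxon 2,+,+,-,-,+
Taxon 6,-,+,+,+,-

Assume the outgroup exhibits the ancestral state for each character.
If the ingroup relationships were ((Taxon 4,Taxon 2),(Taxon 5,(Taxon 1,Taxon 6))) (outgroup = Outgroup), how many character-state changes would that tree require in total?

Map each character onto ((Taxon 4,Taxon 2),(Taxon 5,(Taxon 1,Taxon 6))) (rooted by Outgroup) and count the minimum state changes it requires (Fitch parsimony):
Char. 1: 1; Char. 2: 2; Char. 3: 1; Char. 4: 1; Char. 5: 1.
Total tree length = 6.

6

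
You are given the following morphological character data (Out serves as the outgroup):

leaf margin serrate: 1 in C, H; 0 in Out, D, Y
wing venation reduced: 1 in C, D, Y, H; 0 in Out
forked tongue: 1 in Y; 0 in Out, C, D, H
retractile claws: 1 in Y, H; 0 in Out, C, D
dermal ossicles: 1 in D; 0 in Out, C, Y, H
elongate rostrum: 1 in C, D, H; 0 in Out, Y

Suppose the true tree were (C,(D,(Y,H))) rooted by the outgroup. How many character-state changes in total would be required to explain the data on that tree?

Map each character onto (C,(D,(Y,H))) (rooted by Out) and count the minimum state changes it requires (Fitch parsimony):
leaf margin serrate: 2; wing venation reduced: 1; forked tongue: 1; retractile claws: 1; dermal ossicles: 1; elongate rostrum: 2.
Total tree length = 8.

8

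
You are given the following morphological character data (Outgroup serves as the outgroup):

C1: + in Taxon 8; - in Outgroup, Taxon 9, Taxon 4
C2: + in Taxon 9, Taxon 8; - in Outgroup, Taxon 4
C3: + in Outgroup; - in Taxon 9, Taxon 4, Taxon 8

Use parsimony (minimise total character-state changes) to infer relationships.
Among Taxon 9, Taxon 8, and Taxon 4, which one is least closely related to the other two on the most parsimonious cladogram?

Taxon 4

Character polarity is set by the outgroup: the derived state is whichever differs from the outgroup's state, so for C3 the derived state is '-', and for the remaining characters it is '+'.
C1 (derived state '+') is unique to Taxon 8 (autapomorphy; uninformative for grouping).
Only Taxon 8 and Taxon 9 show the derived state '+' for C2, supporting them as a clade.
All ingroup taxa share the derived state '-' for C3; it defines the ingroup but does not resolve relationships within it.
Most parsimonious ingroup topology: ((Taxon 9,Taxon 8),Taxon 4).
Taxon 8 and Taxon 9 share a more recent common ancestor with each other than either does with Taxon 4, so Taxon 4 is the least closely related of the three.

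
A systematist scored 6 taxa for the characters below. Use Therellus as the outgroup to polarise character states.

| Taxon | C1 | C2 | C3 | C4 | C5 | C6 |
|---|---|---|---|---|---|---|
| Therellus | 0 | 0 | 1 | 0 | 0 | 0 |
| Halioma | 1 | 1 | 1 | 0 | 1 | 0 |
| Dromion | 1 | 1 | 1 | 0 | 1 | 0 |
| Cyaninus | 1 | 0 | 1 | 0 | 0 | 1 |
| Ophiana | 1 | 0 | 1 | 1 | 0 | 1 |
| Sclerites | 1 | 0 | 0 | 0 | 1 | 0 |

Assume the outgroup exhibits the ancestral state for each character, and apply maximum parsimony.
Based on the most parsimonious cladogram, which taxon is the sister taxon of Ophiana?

Character polarity is set by the outgroup: the derived state is whichever differs from the outgroup's state, so for C3 the derived state is '0', and for the remaining characters it is '1'.
All ingroup taxa share the derived state '1' for C1; it defines the ingroup but does not resolve relationships within it.
C2 (derived state '1') is shared by Dromion and Halioma — a synapomorphy uniting that clade.
C3: derived state '0' in Sclerites only — an autapomorphy, so it tells us nothing about relationships among taxa.
C4: derived state '1' in Ophiana only — an autapomorphy, so it tells us nothing about relationships among taxa.
C5: derived state '1' in Dromion, Halioma, and Sclerites only — synapomorphy for {Dromion, Halioma, Sclerites}.
C6: derived state '1' in Cyaninus and Ophiana only — synapomorphy for {Cyaninus, Ophiana}.
Most parsimonious ingroup topology: (((Halioma,Dromion),Sclerites),(Cyaninus,Ophiana)).
Ophiana and Cyaninus form a cherry on this tree, so they are sister taxa.

Cyaninus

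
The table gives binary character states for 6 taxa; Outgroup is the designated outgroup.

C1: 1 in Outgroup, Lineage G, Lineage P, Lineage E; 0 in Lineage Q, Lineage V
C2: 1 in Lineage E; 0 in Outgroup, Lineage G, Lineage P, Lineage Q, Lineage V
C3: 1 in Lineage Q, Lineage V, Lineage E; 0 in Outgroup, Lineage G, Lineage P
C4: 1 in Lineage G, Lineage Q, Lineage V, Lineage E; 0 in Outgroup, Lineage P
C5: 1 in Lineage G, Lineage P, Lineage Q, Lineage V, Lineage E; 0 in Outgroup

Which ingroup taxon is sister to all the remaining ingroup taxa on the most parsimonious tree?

Lineage P

Character polarity is set by the outgroup: the derived state is whichever differs from the outgroup's state, so for C1 the derived state is '0', and for the remaining characters it is '1'.
C1: derived state '0' in Lineage Q and Lineage V only — synapomorphy for {Lineage Q, Lineage V}.
C2: derived state '1' in Lineage E only — an autapomorphy, so it tells us nothing about relationships among taxa.
Only Lineage E, Lineage Q, and Lineage V show the derived state '1' for C3, supporting them as a clade.
C4 (derived state '1') is shared by Lineage E, Lineage G, Lineage Q, and Lineage V — a synapomorphy uniting that clade.
All ingroup taxa share the derived state '1' for C5; it defines the ingroup but does not resolve relationships within it.
Most parsimonious ingroup topology: ((Lineage G,((Lineage Q,Lineage V),Lineage E)),Lineage P).
Lineage P is sister to the clade containing all other ingroup taxa, so it is the earliest-diverging (most basal) ingroup lineage.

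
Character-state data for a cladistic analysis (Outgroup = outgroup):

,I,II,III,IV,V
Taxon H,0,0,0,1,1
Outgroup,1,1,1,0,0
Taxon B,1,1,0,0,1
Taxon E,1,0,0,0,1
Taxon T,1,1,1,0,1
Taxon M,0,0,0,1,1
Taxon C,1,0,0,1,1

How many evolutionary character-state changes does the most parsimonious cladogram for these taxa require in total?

5

Character polarity is set by the outgroup: the derived state is whichever differs from the outgroup's state, so for I, II, III the derived state is '0', and for the remaining characters it is '1'.
I (derived state '0') is shared by Taxon H and Taxon M — a synapomorphy uniting that clade.
II: derived state '0' in Taxon C, Taxon E, Taxon H, and Taxon M only — synapomorphy for {Taxon C, Taxon E, Taxon H, Taxon M}.
III (derived state '0') is shared by Taxon B, Taxon C, Taxon E, Taxon H, and Taxon M — a synapomorphy uniting that clade.
IV: derived state '1' in Taxon C, Taxon H, and Taxon M only — synapomorphy for {Taxon C, Taxon H, Taxon M}.
V (derived state '1') is shared by all ingroup taxa — unites the whole ingroup.
Most parsimonious ingroup topology: (((((Taxon H,Taxon M),Taxon C),Taxon E),Taxon B),Taxon T).
Changes per character on this tree: I: 1; II: 1; III: 1; IV: 1; V: 1.
Total = 5.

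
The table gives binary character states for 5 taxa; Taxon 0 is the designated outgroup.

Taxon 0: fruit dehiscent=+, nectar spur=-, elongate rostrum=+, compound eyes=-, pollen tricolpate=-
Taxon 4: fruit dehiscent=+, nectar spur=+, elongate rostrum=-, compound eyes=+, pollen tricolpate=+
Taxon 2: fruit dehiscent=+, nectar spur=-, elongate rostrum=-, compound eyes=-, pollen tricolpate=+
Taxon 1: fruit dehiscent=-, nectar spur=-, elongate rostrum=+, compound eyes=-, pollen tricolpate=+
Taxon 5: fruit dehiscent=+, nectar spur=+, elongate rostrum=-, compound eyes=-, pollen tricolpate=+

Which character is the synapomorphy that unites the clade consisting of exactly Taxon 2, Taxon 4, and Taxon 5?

Character polarity is set by the outgroup: the derived state is whichever differs from the outgroup's state, so for fruit dehiscent, elongate rostrum the derived state is '-', and for the remaining characters it is '+'.
fruit dehiscent: derived state '-' in Taxon 1 only — an autapomorphy, so it tells us nothing about relationships among taxa.
Only Taxon 4 and Taxon 5 show the derived state '+' for nectar spur, supporting them as a clade.
elongate rostrum: derived state '-' in Taxon 2, Taxon 4, and Taxon 5 only — synapomorphy for {Taxon 2, Taxon 4, Taxon 5}.
compound eyes: derived state '+' in Taxon 4 only — an autapomorphy, so it tells us nothing about relationships among taxa.
pollen tricolpate (derived state '+') is shared by all ingroup taxa — unites the whole ingroup.
Most parsimonious ingroup topology: (((Taxon 4,Taxon 5),Taxon 2),Taxon 1).
The clade {Taxon 2, Taxon 4, Taxon 5} is supported by elongate rostrum: its derived state '-' occurs in exactly those taxa and in no other taxon (including the outgroup).

elongate rostrum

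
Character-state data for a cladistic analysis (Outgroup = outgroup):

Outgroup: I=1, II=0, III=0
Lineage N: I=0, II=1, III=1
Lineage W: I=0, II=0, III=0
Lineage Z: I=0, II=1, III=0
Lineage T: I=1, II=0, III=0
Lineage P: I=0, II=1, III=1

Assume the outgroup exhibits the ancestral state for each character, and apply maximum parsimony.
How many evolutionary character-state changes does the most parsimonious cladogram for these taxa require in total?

Character polarity is set by the outgroup: the derived state is whichever differs from the outgroup's state, so for I the derived state is '0', and for the remaining characters it is '1'.
Only Lineage N, Lineage P, Lineage W, and Lineage Z show the derived state '0' for I, supporting them as a clade.
II: derived state '1' in Lineage N, Lineage P, and Lineage Z only — synapomorphy for {Lineage N, Lineage P, Lineage Z}.
III (derived state '1') is shared by Lineage N and Lineage P — a synapomorphy uniting that clade.
Most parsimonious ingroup topology: ((((Lineage N,Lineage P),Lineage Z),Lineage W),Lineage T).
Changes per character on this tree: I: 1; II: 1; III: 1.
Total = 3.

3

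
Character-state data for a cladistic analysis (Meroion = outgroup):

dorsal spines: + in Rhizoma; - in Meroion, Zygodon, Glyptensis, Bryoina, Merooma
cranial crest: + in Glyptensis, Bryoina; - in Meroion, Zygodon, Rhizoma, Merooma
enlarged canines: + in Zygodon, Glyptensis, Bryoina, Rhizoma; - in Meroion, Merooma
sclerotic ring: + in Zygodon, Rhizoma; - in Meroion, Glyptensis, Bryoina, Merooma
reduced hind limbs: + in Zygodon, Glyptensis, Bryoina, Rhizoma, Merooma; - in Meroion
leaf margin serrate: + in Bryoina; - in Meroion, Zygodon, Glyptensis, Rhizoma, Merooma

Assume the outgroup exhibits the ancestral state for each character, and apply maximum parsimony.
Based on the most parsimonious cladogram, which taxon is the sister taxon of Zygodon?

The outgroup has state '-' for every character, so '+' is the derived state throughout.
dorsal spines (derived state '+') is unique to Rhizoma (autapomorphy; uninformative for grouping).
Only Bryoina and Glyptensis show the derived state '+' for cranial crest, supporting them as a clade.
enlarged canines (derived state '+') is shared by Bryoina, Glyptensis, Rhizoma, and Zygodon — a synapomorphy uniting that clade.
Only Rhizoma and Zygodon show the derived state '+' for sclerotic ring, supporting them as a clade.
reduced hind limbs (derived state '+') is shared by all ingroup taxa — unites the whole ingroup.
leaf margin serrate (derived state '+') is unique to Bryoina (autapomorphy; uninformative for grouping).
Most parsimonious ingroup topology: (((Zygodon,Rhizoma),(Glyptensis,Bryoina)),Merooma).
Zygodon and Rhizoma form a cherry on this tree, so they are sister taxa.

Rhizoma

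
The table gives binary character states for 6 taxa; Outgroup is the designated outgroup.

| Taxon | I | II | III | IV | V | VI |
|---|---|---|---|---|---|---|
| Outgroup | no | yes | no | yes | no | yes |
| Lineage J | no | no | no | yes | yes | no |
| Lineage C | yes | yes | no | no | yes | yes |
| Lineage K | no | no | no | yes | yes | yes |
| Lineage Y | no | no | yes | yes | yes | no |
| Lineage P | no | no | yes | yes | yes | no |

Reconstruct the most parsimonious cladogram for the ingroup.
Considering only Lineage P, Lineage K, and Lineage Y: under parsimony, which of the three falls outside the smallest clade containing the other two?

Lineage K

Character polarity is set by the outgroup: the derived state is whichever differs from the outgroup's state, so for II, IV, VI the derived state is 'no', and for the remaining characters it is 'yes'.
I (derived state 'yes') is unique to Lineage C (autapomorphy; uninformative for grouping).
II: derived state 'no' in Lineage J, Lineage K, Lineage P, and Lineage Y only — synapomorphy for {Lineage J, Lineage K, Lineage P, Lineage Y}.
III: derived state 'yes' in Lineage P and Lineage Y only — synapomorphy for {Lineage P, Lineage Y}.
IV (derived state 'no') is unique to Lineage C (autapomorphy; uninformative for grouping).
All ingroup taxa share the derived state 'yes' for V; it defines the ingroup but does not resolve relationships within it.
VI (derived state 'no') is shared by Lineage J, Lineage P, and Lineage Y — a synapomorphy uniting that clade.
Most parsimonious ingroup topology: (((Lineage J,(Lineage Y,Lineage P)),Lineage K),Lineage C).
Lineage Y and Lineage P share a more recent common ancestor with each other than either does with Lineage K, so Lineage K is the least closely related of the three.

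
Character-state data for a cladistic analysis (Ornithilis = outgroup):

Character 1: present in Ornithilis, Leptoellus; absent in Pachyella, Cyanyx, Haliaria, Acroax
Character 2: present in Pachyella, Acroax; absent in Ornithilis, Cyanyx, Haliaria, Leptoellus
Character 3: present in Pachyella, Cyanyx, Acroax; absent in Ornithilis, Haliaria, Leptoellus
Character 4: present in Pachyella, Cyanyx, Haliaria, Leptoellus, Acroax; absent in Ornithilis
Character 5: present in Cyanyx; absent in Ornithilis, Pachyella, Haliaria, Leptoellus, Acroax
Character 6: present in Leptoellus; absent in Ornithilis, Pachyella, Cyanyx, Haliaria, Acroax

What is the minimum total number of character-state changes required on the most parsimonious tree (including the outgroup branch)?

Character polarity is set by the outgroup: the derived state is whichever differs from the outgroup's state, so for Character 1 the derived state is 'absent', and for the remaining characters it is 'present'.
Only Acroax, Cyanyx, Haliaria, and Pachyella show the derived state 'absent' for Character 1, supporting them as a clade.
Character 2: derived state 'present' in Acroax and Pachyella only — synapomorphy for {Acroax, Pachyella}.
Character 3: derived state 'present' in Acroax, Cyanyx, and Pachyella only — synapomorphy for {Acroax, Cyanyx, Pachyella}.
All ingroup taxa share the derived state 'present' for Character 4; it defines the ingroup but does not resolve relationships within it.
Character 5 (derived state 'present') is unique to Cyanyx (autapomorphy; uninformative for grouping).
Character 6 (derived state 'present') is unique to Leptoellus (autapomorphy; uninformative for grouping).
Most parsimonious ingroup topology: ((((Pachyella,Acroax),Cyanyx),Haliaria),Leptoellus).
Changes per character on this tree: Character 1: 1; Character 2: 1; Character 3: 1; Character 4: 1; Character 5: 1; Character 6: 1.
Total = 6.

6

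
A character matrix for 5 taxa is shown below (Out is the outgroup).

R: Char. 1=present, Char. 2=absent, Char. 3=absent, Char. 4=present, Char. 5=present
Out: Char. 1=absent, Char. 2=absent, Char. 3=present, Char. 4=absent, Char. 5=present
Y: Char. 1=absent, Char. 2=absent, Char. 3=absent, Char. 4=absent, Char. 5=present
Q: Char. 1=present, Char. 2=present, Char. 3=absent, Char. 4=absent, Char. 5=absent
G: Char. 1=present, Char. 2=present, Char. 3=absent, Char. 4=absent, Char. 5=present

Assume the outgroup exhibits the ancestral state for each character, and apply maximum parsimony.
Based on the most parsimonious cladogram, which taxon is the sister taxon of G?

Character polarity is set by the outgroup: the derived state is whichever differs from the outgroup's state, so for Char. 3, Char. 5 the derived state is 'absent', and for the remaining characters it is 'present'.
Only G, Q, and R show the derived state 'present' for Char. 1, supporting them as a clade.
Only G and Q show the derived state 'present' for Char. 2, supporting them as a clade.
Char. 3 (derived state 'absent') is shared by all ingroup taxa — unites the whole ingroup.
Char. 4 (derived state 'present') is unique to R (autapomorphy; uninformative for grouping).
Char. 5: derived state 'absent' in Q only — an autapomorphy, so it tells us nothing about relationships among taxa.
Most parsimonious ingroup topology: (Y,((G,Q),R)).
G and Q form a cherry on this tree, so they are sister taxa.

Q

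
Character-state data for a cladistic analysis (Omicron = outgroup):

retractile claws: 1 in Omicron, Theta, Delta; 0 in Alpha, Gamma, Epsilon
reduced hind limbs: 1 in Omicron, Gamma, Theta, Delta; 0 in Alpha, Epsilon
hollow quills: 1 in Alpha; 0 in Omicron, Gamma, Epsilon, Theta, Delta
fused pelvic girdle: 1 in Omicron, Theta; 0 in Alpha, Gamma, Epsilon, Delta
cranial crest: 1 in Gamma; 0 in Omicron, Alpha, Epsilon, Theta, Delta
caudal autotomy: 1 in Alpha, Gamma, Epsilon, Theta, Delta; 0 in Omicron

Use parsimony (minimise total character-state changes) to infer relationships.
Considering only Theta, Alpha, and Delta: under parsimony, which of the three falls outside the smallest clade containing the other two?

Theta

Character polarity is set by the outgroup: the derived state is whichever differs from the outgroup's state, so for retractile claws, reduced hind limbs, fused pelvic girdle the derived state is '0', and for the remaining characters it is '1'.
retractile claws (derived state '0') is shared by Alpha, Epsilon, and Gamma — a synapomorphy uniting that clade.
Only Alpha and Epsilon show the derived state '0' for reduced hind limbs, supporting them as a clade.
hollow quills: derived state '1' in Alpha only — an autapomorphy, so it tells us nothing about relationships among taxa.
fused pelvic girdle: derived state '0' in Alpha, Delta, Epsilon, and Gamma only — synapomorphy for {Alpha, Delta, Epsilon, Gamma}.
cranial crest: derived state '1' in Gamma only — an autapomorphy, so it tells us nothing about relationships among taxa.
caudal autotomy (derived state '1') is shared by all ingroup taxa — unites the whole ingroup.
Most parsimonious ingroup topology: ((((Alpha,Epsilon),Gamma),Delta),Theta).
Delta and Alpha share a more recent common ancestor with each other than either does with Theta, so Theta is the least closely related of the three.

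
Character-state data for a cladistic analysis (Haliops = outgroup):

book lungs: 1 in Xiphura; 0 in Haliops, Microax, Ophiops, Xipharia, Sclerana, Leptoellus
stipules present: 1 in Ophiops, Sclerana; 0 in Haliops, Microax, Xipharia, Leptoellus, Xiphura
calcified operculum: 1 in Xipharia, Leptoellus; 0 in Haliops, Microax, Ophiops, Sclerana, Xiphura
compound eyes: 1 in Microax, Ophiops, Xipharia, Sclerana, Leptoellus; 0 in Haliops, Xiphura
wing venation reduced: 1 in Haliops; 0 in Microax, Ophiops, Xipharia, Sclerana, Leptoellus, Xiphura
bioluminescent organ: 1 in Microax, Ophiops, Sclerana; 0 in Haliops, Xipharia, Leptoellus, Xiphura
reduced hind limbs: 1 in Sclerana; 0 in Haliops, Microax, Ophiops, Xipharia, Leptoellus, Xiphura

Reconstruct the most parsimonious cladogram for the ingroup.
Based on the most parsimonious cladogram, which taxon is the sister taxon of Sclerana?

Character polarity is set by the outgroup: the derived state is whichever differs from the outgroup's state, so for wing venation reduced the derived state is '0', and for the remaining characters it is '1'.
book lungs (derived state '1') is unique to Xiphura (autapomorphy; uninformative for grouping).
Only Ophiops and Sclerana show the derived state '1' for stipules present, supporting them as a clade.
calcified operculum: derived state '1' in Leptoellus and Xipharia only — synapomorphy for {Leptoellus, Xipharia}.
compound eyes: derived state '1' in Leptoellus, Microax, Ophiops, Sclerana, and Xipharia only — synapomorphy for {Leptoellus, Microax, Ophiops, Sclerana, Xipharia}.
All ingroup taxa share the derived state '0' for wing venation reduced; it defines the ingroup but does not resolve relationships within it.
bioluminescent organ: derived state '1' in Microax, Ophiops, and Sclerana only — synapomorphy for {Microax, Ophiops, Sclerana}.
reduced hind limbs: derived state '1' in Sclerana only — an autapomorphy, so it tells us nothing about relationships among taxa.
Most parsimonious ingroup topology: (((Microax,(Ophiops,Sclerana)),(Xipharia,Leptoellus)),Xiphura).
Sclerana and Ophiops form a cherry on this tree, so they are sister taxa.

Ophiops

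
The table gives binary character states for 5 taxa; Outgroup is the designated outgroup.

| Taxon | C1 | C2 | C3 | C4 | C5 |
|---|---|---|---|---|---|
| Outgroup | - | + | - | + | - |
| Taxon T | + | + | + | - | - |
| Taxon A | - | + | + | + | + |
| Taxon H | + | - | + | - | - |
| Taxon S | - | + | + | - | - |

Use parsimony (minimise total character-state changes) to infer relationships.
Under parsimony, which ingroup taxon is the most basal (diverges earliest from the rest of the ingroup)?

Character polarity is set by the outgroup: the derived state is whichever differs from the outgroup's state, so for C2, C4 the derived state is '-', and for the remaining characters it is '+'.
C1: derived state '+' in Taxon H and Taxon T only — synapomorphy for {Taxon H, Taxon T}.
C2 (derived state '-') is unique to Taxon H (autapomorphy; uninformative for grouping).
C3 (derived state '+') is shared by all ingroup taxa — unites the whole ingroup.
C4 (derived state '-') is shared by Taxon H, Taxon S, and Taxon T — a synapomorphy uniting that clade.
C5 (derived state '+') is unique to Taxon A (autapomorphy; uninformative for grouping).
Most parsimonious ingroup topology: (((Taxon T,Taxon H),Taxon S),Taxon A).
Taxon A is sister to the clade containing all other ingroup taxa, so it is the earliest-diverging (most basal) ingroup lineage.

Taxon A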